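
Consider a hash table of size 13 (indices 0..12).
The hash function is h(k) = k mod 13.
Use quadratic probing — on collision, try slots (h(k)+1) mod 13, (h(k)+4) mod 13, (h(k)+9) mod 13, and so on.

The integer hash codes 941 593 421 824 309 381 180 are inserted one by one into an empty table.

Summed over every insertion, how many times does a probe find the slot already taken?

941: h=5 → slot 5
593: h=8 → slot 8
421: h=5, probe 5,6 → slot 6
824: h=5, probe 5,6,9 → slot 9
309: h=10 → slot 10
381: h=4 → slot 4
180: h=11 → slot 11
Table: [∅, ∅, ∅, ∅, 381, 941, 421, ∅, 593, 824, 309, 180, ∅]

3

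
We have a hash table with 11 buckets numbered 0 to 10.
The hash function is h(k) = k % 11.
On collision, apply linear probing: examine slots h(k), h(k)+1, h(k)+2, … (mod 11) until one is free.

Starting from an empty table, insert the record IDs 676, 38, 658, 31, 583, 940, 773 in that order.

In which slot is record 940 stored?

7

676: h=5 => slot 5
38: h=5, probe 5,6 => slot 6
658: h=9 => slot 9
31: h=9, probe 9,10 => slot 10
583: h=0 => slot 0
940: h=5, probe 5,6,7 => slot 7
773: h=3 => slot 3
Table: [583, -, -, 773, -, 676, 38, 940, -, 658, 31]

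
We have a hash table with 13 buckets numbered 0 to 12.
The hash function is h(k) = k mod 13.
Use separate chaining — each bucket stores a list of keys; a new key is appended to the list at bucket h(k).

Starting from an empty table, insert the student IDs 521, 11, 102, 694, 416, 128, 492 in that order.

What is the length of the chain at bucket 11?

521 -> bucket 1
11 -> bucket 11
102 -> bucket 11 (collision)
694 -> bucket 5
416 -> bucket 0
128 -> bucket 11 (collision)
492 -> bucket 11 (collision)
Final buckets:
0: 416
1: 521
2: ∅
3: ∅
4: ∅
5: 694
6: ∅
7: ∅
8: ∅
9: ∅
10: ∅
11: 11 -> 102 -> 128 -> 492
12: ∅

4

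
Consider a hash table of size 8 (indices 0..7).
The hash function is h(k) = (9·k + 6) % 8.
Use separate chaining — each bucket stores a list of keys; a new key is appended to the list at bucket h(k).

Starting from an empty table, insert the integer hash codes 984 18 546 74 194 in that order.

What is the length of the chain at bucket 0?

4

984 -> bucket 6
18 -> bucket 0
546 -> bucket 0 (collision)
74 -> bucket 0 (collision)
194 -> bucket 0 (collision)
Final buckets:
0: 18 -> 546 -> 74 -> 194
1: ∅
2: ∅
3: ∅
4: ∅
5: ∅
6: 984
7: ∅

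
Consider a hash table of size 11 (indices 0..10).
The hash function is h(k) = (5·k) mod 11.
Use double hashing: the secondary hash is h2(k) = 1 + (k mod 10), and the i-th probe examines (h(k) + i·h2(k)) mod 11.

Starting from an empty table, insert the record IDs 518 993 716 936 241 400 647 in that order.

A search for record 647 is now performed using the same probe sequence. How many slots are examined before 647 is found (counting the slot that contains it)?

4

518 hashes to 5; slot 5 is free -> place at 5.
993 hashes to 4; slot 4 is free -> place at 4.
716 hashes to 5, h2=7; 5 taken -> place at 1.
936 hashes to 5, h2=7; 5,1 taken -> place at 8.
241 hashes to 6; slot 6 is free -> place at 6.
400 hashes to 9; slot 9 is free -> place at 9.
647 hashes to 1, h2=8; 1,9,6 taken -> place at 3.
Table: [., 716, ., 647, 993, 518, 241, ., 936, 400, .]
Lookup 647: h=1, h2=8, probe 1,9,6,3 → found at 3.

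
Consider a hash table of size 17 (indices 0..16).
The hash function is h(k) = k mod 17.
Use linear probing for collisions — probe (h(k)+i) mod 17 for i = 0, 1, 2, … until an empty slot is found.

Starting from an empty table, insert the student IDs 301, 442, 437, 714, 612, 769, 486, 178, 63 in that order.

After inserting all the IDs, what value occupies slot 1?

301: h=12 -> slot 12
442: h=0 -> slot 0
437: h=12, probe 12,13 -> slot 13
714: h=0, probe 0,1 -> slot 1
612: h=0, probe 0,1,2 -> slot 2
769: h=4 -> slot 4
486: h=10 -> slot 10
178: h=8 -> slot 8
63: h=12, probe 12,13,14 -> slot 14
Table: [442, 714, 612, —, 769, —, —, —, 178, —, 486, —, 301, 437, 63, —, —]

714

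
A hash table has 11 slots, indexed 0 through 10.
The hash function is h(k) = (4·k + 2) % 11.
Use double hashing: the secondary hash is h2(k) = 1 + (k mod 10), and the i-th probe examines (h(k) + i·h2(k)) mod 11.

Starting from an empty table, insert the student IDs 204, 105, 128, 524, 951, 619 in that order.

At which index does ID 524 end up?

Insert 204: h=4, slot 4 empty → index 4.
Insert 105: h=4, h2=6, slot 4 occupied → index 10.
Insert 128: h=8, slot 8 empty → index 8.
Insert 524: h=8, h2=5, slot 8 occupied → index 2.
Insert 951: h=0, slot 0 empty → index 0.
Insert 619: h=3, slot 3 empty → index 3.
Table: [951, ., 524, 619, 204, ., ., ., 128, ., 105]

2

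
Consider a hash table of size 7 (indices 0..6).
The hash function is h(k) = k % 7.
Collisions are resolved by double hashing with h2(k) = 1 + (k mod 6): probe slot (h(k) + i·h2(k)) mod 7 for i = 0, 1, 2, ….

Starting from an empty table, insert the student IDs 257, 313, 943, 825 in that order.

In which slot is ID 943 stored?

257 hashes to 5; slot 5 is free → place at 5.
313 hashes to 5, h2=2; 5 taken → place at 0.
943 hashes to 5, h2=2; 5,0 taken → place at 2.
825 hashes to 6; slot 6 is free → place at 6.
Table: [313, —, 943, —, —, 257, 825]

2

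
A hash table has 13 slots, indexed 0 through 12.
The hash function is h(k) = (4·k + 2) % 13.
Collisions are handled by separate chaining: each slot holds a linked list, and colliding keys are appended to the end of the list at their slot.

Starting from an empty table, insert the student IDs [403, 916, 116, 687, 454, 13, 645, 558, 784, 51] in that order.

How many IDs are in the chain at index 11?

4

403 → bucket 2
916 → bucket 0
116 → bucket 11
687 → bucket 7
454 → bucket 11 (collision)
13 → bucket 2 (collision)
645 → bucket 8
558 → bucket 11 (collision)
784 → bucket 5
51 → bucket 11 (collision)
Final buckets:
0: 916
1: ∅
2: 403 -> 13
3: ∅
4: ∅
5: 784
6: ∅
7: 687
8: 645
9: ∅
10: ∅
11: 116 -> 454 -> 558 -> 51
12: ∅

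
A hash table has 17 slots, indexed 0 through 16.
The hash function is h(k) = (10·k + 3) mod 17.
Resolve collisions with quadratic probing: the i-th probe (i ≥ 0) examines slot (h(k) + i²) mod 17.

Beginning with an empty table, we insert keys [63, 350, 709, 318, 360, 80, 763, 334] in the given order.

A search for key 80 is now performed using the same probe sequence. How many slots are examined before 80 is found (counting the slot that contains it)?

4

63 hashes to 4; slot 4 is free => place at 4.
350 hashes to 1; slot 1 is free => place at 1.
709 hashes to 4; 4 taken => place at 5.
318 hashes to 4; 4,5 taken => place at 8.
360 hashes to 16; slot 16 is free => place at 16.
80 hashes to 4; 4,5,8 taken => place at 13.
763 hashes to 0; slot 0 is free => place at 0.
334 hashes to 11; slot 11 is free => place at 11.
Table: [763, 350, —, —, 63, 709, —, —, 318, —, —, 334, —, 80, —, —, 360]
Lookup 80: h=4, probe 4,5,8,13 → found at 13.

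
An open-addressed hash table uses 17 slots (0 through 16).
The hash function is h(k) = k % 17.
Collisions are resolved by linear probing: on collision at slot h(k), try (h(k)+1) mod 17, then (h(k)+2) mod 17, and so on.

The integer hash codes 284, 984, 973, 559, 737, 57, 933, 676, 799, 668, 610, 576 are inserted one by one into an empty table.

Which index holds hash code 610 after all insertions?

Insert 284: h=12, slot 12 empty → index 12.
Insert 984: h=15, slot 15 empty → index 15.
Insert 973: h=4, slot 4 empty → index 4.
Insert 559: h=15, slot 15 occupied → index 16.
Insert 737: h=6, slot 6 empty → index 6.
Insert 57: h=6, slot 6 occupied → index 7.
Insert 933: h=15, slots 15,16 occupied → index 0.
Insert 676: h=13, slot 13 empty → index 13.
Insert 799: h=0, slot 0 occupied → index 1.
Insert 668: h=5, slot 5 empty → index 5.
Insert 610: h=15, slots 15,16,0,1 occupied → index 2.
Insert 576: h=15, slots 15,16,0,1,2 occupied → index 3.
Table: [933, 799, 610, 576, 973, 668, 737, 57, —, —, —, —, 284, 676, —, 984, 559]

2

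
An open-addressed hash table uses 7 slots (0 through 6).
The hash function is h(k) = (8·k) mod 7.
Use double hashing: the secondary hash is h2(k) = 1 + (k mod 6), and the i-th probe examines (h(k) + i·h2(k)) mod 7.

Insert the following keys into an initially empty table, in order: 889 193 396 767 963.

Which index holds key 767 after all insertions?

3

889 hashes to 0; slot 0 is free -> place at 0.
193 hashes to 4; slot 4 is free -> place at 4.
396 hashes to 4, h2=1; 4 taken -> place at 5.
767 hashes to 4, h2=6; 4 taken -> place at 3.
963 hashes to 4, h2=4; 4 taken -> place at 1.
Table: [889, 963, ., 767, 193, 396, .]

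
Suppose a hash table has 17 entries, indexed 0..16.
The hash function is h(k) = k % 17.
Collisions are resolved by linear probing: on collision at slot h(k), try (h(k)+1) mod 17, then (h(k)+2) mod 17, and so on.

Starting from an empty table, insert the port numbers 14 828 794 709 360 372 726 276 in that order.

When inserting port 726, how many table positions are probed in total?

14: h=14 → slot 14
828: h=12 → slot 12
794: h=12, probe 12,13 → slot 13
709: h=12, probe 12,13,14,15 → slot 15
360: h=3 → slot 3
372: h=15, probe 15,16 → slot 16
726: h=12, probe 12,13,14,15,16,0 → slot 0
276: h=4 → slot 4
Table: [726, —, —, 360, 276, —, —, —, —, —, —, —, 828, 794, 14, 709, 372]

6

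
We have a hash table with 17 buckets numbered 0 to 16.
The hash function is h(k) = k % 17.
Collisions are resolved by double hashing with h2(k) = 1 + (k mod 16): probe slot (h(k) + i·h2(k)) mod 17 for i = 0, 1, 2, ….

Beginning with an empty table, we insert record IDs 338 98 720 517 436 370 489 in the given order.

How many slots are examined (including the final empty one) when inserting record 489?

338 hashes to 15; slot 15 is free → place at 15.
98 hashes to 13; slot 13 is free → place at 13.
720 hashes to 6; slot 6 is free → place at 6.
517 hashes to 7; slot 7 is free → place at 7.
436 hashes to 11; slot 11 is free → place at 11.
370 hashes to 13, h2=3; 13 taken → place at 16.
489 hashes to 13, h2=10; 13,6,16 taken → place at 9.
Table: [—, —, —, —, —, —, 720, 517, —, 489, —, 436, —, 98, —, 338, 370]

4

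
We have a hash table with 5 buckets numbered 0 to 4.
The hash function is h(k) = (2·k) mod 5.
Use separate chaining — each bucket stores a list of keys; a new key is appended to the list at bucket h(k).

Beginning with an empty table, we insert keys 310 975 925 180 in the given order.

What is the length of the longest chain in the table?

310 → bucket 0
975 → bucket 0 (collision)
925 → bucket 0 (collision)
180 → bucket 0 (collision)
Final buckets:
0: 310 -> 975 -> 925 -> 180
1: —
2: —
3: —
4: —

4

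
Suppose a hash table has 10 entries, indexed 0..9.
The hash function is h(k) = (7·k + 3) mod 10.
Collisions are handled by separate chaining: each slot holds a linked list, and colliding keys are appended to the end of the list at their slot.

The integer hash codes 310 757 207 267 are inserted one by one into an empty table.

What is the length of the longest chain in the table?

310 -> bucket 3
757 -> bucket 2
207 -> bucket 2 (collision)
267 -> bucket 2 (collision)
Final buckets:
0: —
1: —
2: 757 -> 207 -> 267
3: 310
4: —
5: —
6: —
7: —
8: —
9: —

3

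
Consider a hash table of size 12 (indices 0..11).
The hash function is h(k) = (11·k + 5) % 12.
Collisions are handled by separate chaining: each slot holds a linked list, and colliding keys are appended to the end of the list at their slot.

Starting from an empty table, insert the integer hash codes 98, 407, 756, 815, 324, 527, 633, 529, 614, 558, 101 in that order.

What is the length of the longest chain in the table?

Insert 98: h=3, bucket 3 empty → new chain.
Insert 407: h=6, bucket 6 empty → new chain.
Insert 756: h=5, bucket 5 empty → new chain.
Insert 815: h=6, bucket 6 nonempty → append to chain.
Insert 324: h=5, bucket 5 nonempty → append to chain.
Insert 527: h=6, bucket 6 nonempty → append to chain.
Insert 633: h=8, bucket 8 empty → new chain.
Insert 529: h=4, bucket 4 empty → new chain.
Insert 614: h=3, bucket 3 nonempty → append to chain.
Insert 558: h=11, bucket 11 empty → new chain.
Insert 101: h=0, bucket 0 empty → new chain.
Final buckets:
0: 101
1: ∅
2: ∅
3: 98 -> 614
4: 529
5: 756 -> 324
6: 407 -> 815 -> 527
7: ∅
8: 633
9: ∅
10: ∅
11: 558

3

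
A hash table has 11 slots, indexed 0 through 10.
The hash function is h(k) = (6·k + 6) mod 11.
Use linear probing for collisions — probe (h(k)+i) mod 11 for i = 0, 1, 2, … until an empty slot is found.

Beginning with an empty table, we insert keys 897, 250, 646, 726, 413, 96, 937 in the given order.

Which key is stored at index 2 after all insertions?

Insert 897: h=9, slot 9 empty → index 9.
Insert 250: h=10, slot 10 empty → index 10.
Insert 646: h=10, slot 10 occupied → index 0.
Insert 726: h=6, slot 6 empty → index 6.
Insert 413: h=9, slots 9,10,0 occupied → index 1.
Insert 96: h=10, slots 10,0,1 occupied → index 2.
Insert 937: h=7, slot 7 empty → index 7.
Table: [646, 413, 96, _, _, _, 726, 937, _, 897, 250]

96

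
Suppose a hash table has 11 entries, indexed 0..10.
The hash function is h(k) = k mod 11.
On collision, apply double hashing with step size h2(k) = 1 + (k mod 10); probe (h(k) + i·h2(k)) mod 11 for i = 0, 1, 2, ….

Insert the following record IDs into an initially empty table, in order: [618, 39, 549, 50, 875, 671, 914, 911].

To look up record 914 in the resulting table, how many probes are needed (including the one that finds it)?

Insert 618: h=2, slot 2 empty → index 2.
Insert 39: h=6, slot 6 empty → index 6.
Insert 549: h=10, slot 10 empty → index 10.
Insert 50: h=6, h2=1, slot 6 occupied → index 7.
Insert 875: h=6, h2=6, slot 6 occupied → index 1.
Insert 671: h=0, slot 0 empty → index 0.
Insert 914: h=1, h2=5, slots 1,6,0 occupied → index 5.
Insert 911: h=9, slot 9 empty → index 9.
Table: [671, 875, 618, -, -, 914, 39, 50, -, 911, 549]
Lookup 914: h=1, h2=5, probe 1,6,0,5 → found at 5.

4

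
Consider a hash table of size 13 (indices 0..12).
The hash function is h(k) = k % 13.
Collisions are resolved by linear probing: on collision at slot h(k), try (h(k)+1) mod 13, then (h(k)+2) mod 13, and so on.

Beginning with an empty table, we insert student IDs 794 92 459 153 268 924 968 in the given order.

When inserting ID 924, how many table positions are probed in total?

3

794 hashes to 1; slot 1 is free => place at 1.
92 hashes to 1; 1 taken => place at 2.
459 hashes to 4; slot 4 is free => place at 4.
153 hashes to 10; slot 10 is free => place at 10.
268 hashes to 8; slot 8 is free => place at 8.
924 hashes to 1; 1,2 taken => place at 3.
968 hashes to 6; slot 6 is free => place at 6.
Table: [_, 794, 92, 924, 459, _, 968, _, 268, _, 153, _, _]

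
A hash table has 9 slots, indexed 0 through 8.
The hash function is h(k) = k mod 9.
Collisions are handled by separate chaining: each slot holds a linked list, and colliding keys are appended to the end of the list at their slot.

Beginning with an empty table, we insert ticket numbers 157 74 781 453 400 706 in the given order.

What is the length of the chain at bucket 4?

Insert 157: h=4, bucket 4 empty → new chain.
Insert 74: h=2, bucket 2 empty → new chain.
Insert 781: h=7, bucket 7 empty → new chain.
Insert 453: h=3, bucket 3 empty → new chain.
Insert 400: h=4, bucket 4 nonempty → append to chain.
Insert 706: h=4, bucket 4 nonempty → append to chain.
Final buckets:
0: -
1: -
2: 74
3: 453
4: 157 -> 400 -> 706
5: -
6: -
7: 781
8: -

3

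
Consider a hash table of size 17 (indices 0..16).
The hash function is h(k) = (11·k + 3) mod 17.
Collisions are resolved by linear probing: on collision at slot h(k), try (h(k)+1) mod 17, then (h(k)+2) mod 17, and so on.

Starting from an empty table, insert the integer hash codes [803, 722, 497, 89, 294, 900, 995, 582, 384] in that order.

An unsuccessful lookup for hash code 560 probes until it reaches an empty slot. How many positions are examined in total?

2

803: h=13 → slot 13
722: h=6 → slot 6
497: h=13, probe 13,14 → slot 14
89: h=13, probe 13,14,15 → slot 15
294: h=7 → slot 7
900: h=9 → slot 9
995: h=0 → slot 0
582: h=13, probe 13,14,15,16 → slot 16
384: h=11 → slot 11
Table: [995, ., ., ., ., ., 722, 294, ., 900, ., 384, ., 803, 497, 89, 582]
Lookup 560: h=9, probe 9,10 → slot 10 empty, not found.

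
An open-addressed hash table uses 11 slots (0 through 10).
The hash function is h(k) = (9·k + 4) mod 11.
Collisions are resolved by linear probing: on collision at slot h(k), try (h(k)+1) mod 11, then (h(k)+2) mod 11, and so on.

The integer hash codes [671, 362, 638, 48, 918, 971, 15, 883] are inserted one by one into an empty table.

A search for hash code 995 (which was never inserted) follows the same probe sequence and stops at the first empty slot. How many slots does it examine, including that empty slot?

8

671: h=4 -> slot 4
362: h=6 -> slot 6
638: h=4, probe 4,5 -> slot 5
48: h=7 -> slot 7
918: h=5, probe 5,6,7,8 -> slot 8
971: h=9 -> slot 9
15: h=7, probe 7,8,9,10 -> slot 10
883: h=9, probe 9,10,0 -> slot 0
Table: [883, -, -, -, 671, 638, 362, 48, 918, 971, 15]
Lookup 995: h=5, probe 5,6,7,8,9,10,0,1 → slot 1 empty, not found.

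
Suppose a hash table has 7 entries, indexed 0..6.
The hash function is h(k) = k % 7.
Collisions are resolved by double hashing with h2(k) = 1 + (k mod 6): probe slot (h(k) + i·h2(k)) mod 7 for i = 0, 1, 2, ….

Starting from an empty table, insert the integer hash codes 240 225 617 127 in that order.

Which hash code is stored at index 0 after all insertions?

240: h=2 -> slot 2
225: h=1 -> slot 1
617: h=1, h2=6, probe 1,0 -> slot 0
127: h=1, h2=2, probe 1,3 -> slot 3
Table: [617, 225, 240, 127, -, -, -]

617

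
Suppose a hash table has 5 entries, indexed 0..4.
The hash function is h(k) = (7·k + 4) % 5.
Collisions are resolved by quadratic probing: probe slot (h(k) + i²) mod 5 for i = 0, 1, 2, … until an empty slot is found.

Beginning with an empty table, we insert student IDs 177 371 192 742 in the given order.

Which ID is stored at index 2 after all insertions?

Insert 177: h=3, slot 3 empty => index 3.
Insert 371: h=1, slot 1 empty => index 1.
Insert 192: h=3, slot 3 occupied => index 4.
Insert 742: h=3, slots 3,4 occupied => index 2.
Table: [-, 371, 742, 177, 192]

742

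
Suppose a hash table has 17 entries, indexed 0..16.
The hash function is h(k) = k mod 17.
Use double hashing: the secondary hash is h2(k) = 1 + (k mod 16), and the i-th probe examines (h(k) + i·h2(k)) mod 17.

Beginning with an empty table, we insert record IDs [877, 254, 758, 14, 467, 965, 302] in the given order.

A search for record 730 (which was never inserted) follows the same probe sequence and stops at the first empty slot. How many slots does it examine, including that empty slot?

3

877: h=10 → slot 10
254: h=16 → slot 16
758: h=10, h2=7, probe 10,0 → slot 0
14: h=14 → slot 14
467: h=8 → slot 8
965: h=13 → slot 13
302: h=13, h2=15, probe 13,11 → slot 11
Table: [758, -, -, -, -, -, -, -, 467, -, 877, 302, -, 965, 14, -, 254]
Lookup 730: h=16, h2=11, probe 16,10,4 → slot 4 empty, not found.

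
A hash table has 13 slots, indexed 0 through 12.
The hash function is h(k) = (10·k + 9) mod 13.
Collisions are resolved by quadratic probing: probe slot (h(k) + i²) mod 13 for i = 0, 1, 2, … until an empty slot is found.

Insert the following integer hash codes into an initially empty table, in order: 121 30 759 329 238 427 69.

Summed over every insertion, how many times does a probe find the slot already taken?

10

121: h=10 => slot 10
30: h=10, probe 10,11 => slot 11
759: h=7 => slot 7
329: h=10, probe 10,11,1 => slot 1
238: h=10, probe 10,11,1,6 => slot 6
427: h=2 => slot 2
69: h=10, probe 10,11,1,6,0 => slot 0
Table: [69, 329, 427, —, —, —, 238, 759, —, —, 121, 30, —]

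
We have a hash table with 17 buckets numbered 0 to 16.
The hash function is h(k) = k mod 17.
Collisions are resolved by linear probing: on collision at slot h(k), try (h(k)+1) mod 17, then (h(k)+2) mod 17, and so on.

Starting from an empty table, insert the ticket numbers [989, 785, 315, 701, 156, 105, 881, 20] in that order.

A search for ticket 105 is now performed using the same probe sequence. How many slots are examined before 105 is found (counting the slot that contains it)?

5

989 hashes to 3; slot 3 is free => place at 3.
785 hashes to 3; 3 taken => place at 4.
315 hashes to 9; slot 9 is free => place at 9.
701 hashes to 4; 4 taken => place at 5.
156 hashes to 3; 3,4,5 taken => place at 6.
105 hashes to 3; 3,4,5,6 taken => place at 7.
881 hashes to 14; slot 14 is free => place at 14.
20 hashes to 3; 3,4,5,6,7 taken => place at 8.
Table: [., ., ., 989, 785, 701, 156, 105, 20, 315, ., ., ., ., 881, ., .]
Lookup 105: h=3, probe 3,4,5,6,7 → found at 7.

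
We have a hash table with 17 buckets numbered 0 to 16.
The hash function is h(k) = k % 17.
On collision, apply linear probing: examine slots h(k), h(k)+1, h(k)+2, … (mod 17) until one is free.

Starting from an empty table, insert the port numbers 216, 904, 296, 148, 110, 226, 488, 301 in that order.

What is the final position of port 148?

13

216 hashes to 12; slot 12 is free -> place at 12.
904 hashes to 3; slot 3 is free -> place at 3.
296 hashes to 7; slot 7 is free -> place at 7.
148 hashes to 12; 12 taken -> place at 13.
110 hashes to 8; slot 8 is free -> place at 8.
226 hashes to 5; slot 5 is free -> place at 5.
488 hashes to 12; 12,13 taken -> place at 14.
301 hashes to 12; 12,13,14 taken -> place at 15.
Table: [_, _, _, 904, _, 226, _, 296, 110, _, _, _, 216, 148, 488, 301, _]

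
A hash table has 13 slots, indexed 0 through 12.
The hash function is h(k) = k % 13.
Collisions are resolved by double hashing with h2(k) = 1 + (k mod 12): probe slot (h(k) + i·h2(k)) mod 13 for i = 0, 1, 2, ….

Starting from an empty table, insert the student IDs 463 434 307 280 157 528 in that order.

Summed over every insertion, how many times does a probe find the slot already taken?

2

463 hashes to 8; slot 8 is free => place at 8.
434 hashes to 5; slot 5 is free => place at 5.
307 hashes to 8, h2=8; 8 taken => place at 3.
280 hashes to 7; slot 7 is free => place at 7.
157 hashes to 1; slot 1 is free => place at 1.
528 hashes to 8, h2=1; 8 taken => place at 9.
Table: [—, 157, —, 307, —, 434, —, 280, 463, 528, —, —, —]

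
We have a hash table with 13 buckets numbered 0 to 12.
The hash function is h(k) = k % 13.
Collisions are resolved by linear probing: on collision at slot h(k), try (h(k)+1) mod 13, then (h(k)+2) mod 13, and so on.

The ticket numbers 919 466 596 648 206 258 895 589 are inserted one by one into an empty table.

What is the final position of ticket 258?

2

919: h=9 -> slot 9
466: h=11 -> slot 11
596: h=11, probe 11,12 -> slot 12
648: h=11, probe 11,12,0 -> slot 0
206: h=11, probe 11,12,0,1 -> slot 1
258: h=11, probe 11,12,0,1,2 -> slot 2
895: h=11, probe 11,12,0,1,2,3 -> slot 3
589: h=4 -> slot 4
Table: [648, 206, 258, 895, 589, ∅, ∅, ∅, ∅, 919, ∅, 466, 596]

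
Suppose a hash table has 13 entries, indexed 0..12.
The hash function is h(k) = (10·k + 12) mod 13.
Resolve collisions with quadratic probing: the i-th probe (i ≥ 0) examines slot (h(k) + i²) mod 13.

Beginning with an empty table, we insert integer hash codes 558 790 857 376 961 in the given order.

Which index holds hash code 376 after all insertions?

Insert 558: h=2, slot 2 empty -> index 2.
Insert 790: h=8, slot 8 empty -> index 8.
Insert 857: h=2, slot 2 occupied -> index 3.
Insert 376: h=2, slots 2,3 occupied -> index 6.
Insert 961: h=2, slots 2,3,6 occupied -> index 11.
Table: [., ., 558, 857, ., ., 376, ., 790, ., ., 961, .]

6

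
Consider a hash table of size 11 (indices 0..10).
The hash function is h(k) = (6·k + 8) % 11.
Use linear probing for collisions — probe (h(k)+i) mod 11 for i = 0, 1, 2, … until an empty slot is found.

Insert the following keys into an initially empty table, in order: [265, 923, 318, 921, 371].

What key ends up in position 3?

Insert 265: h=3, slot 3 empty => index 3.
Insert 923: h=2, slot 2 empty => index 2.
Insert 318: h=2, slots 2,3 occupied => index 4.
Insert 921: h=1, slot 1 empty => index 1.
Insert 371: h=1, slots 1,2,3,4 occupied => index 5.
Table: [∅, 921, 923, 265, 318, 371, ∅, ∅, ∅, ∅, ∅]

265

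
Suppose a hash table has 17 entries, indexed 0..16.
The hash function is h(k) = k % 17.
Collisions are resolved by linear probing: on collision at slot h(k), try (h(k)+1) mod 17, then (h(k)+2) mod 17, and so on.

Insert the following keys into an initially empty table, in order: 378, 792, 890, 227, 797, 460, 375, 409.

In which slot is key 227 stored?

378 hashes to 4; slot 4 is free => place at 4.
792 hashes to 10; slot 10 is free => place at 10.
890 hashes to 6; slot 6 is free => place at 6.
227 hashes to 6; 6 taken => place at 7.
797 hashes to 15; slot 15 is free => place at 15.
460 hashes to 1; slot 1 is free => place at 1.
375 hashes to 1; 1 taken => place at 2.
409 hashes to 1; 1,2 taken => place at 3.
Table: [., 460, 375, 409, 378, ., 890, 227, ., ., 792, ., ., ., ., 797, .]

7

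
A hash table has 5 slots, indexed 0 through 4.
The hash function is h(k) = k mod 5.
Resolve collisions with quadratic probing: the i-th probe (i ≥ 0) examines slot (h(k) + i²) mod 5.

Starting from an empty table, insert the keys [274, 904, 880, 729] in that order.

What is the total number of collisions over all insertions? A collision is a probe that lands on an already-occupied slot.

4

Insert 274: h=4, slot 4 empty => index 4.
Insert 904: h=4, slot 4 occupied => index 0.
Insert 880: h=0, slot 0 occupied => index 1.
Insert 729: h=4, slots 4,0 occupied => index 3.
Table: [904, 880, ., 729, 274]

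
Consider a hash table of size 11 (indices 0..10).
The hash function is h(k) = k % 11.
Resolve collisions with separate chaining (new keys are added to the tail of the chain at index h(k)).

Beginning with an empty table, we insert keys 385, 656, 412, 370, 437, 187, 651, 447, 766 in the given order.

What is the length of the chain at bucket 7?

Insert 385: h=0, bucket 0 empty -> new chain.
Insert 656: h=7, bucket 7 empty -> new chain.
Insert 412: h=5, bucket 5 empty -> new chain.
Insert 370: h=7, bucket 7 nonempty -> append to chain.
Insert 437: h=8, bucket 8 empty -> new chain.
Insert 187: h=0, bucket 0 nonempty -> append to chain.
Insert 651: h=2, bucket 2 empty -> new chain.
Insert 447: h=7, bucket 7 nonempty -> append to chain.
Insert 766: h=7, bucket 7 nonempty -> append to chain.
Final buckets:
0: 385 -> 187
1: ∅
2: 651
3: ∅
4: ∅
5: 412
6: ∅
7: 656 -> 370 -> 447 -> 766
8: 437
9: ∅
10: ∅

4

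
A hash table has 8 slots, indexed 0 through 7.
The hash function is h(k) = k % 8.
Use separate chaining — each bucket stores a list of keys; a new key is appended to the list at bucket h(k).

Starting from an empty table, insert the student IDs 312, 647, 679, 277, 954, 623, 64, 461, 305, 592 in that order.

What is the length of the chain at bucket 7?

3

312 → bucket 0
647 → bucket 7
679 → bucket 7 (collision)
277 → bucket 5
954 → bucket 2
623 → bucket 7 (collision)
64 → bucket 0 (collision)
461 → bucket 5 (collision)
305 → bucket 1
592 → bucket 0 (collision)
Final buckets:
0: 312 -> 64 -> 592
1: 305
2: 954
3: —
4: —
5: 277 -> 461
6: —
7: 647 -> 679 -> 623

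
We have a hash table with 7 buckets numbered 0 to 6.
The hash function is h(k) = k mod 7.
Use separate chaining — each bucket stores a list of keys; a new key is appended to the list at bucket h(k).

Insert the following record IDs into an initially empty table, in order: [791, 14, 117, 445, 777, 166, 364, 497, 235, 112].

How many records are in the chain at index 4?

791 → bucket 0
14 → bucket 0 (collision)
117 → bucket 5
445 → bucket 4
777 → bucket 0 (collision)
166 → bucket 5 (collision)
364 → bucket 0 (collision)
497 → bucket 0 (collision)
235 → bucket 4 (collision)
112 → bucket 0 (collision)
Final buckets:
0: 791 -> 14 -> 777 -> 364 -> 497 -> 112
1: _
2: _
3: _
4: 445 -> 235
5: 117 -> 166
6: _

2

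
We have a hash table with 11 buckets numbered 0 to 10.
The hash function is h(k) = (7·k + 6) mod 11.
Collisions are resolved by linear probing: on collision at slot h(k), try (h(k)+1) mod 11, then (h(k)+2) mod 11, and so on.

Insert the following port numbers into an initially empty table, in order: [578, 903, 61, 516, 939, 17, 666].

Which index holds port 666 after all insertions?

578: h=4 -> slot 4
903: h=2 -> slot 2
61: h=4, probe 4,5 -> slot 5
516: h=10 -> slot 10
939: h=1 -> slot 1
17: h=4, probe 4,5,6 -> slot 6
666: h=4, probe 4,5,6,7 -> slot 7
Table: [∅, 939, 903, ∅, 578, 61, 17, 666, ∅, ∅, 516]

7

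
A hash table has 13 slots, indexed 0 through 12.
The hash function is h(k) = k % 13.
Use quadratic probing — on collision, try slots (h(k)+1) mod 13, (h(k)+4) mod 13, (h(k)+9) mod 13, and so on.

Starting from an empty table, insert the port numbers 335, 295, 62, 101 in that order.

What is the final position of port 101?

Insert 335: h=10, slot 10 empty → index 10.
Insert 295: h=9, slot 9 empty → index 9.
Insert 62: h=10, slot 10 occupied → index 11.
Insert 101: h=10, slots 10,11 occupied → index 1.
Table: [-, 101, -, -, -, -, -, -, -, 295, 335, 62, -]

1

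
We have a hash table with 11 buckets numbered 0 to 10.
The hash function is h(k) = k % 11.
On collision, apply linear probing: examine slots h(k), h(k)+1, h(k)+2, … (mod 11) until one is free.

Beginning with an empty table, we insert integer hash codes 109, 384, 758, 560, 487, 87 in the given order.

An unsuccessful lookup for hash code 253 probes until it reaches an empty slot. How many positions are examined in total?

Insert 109: h=10, slot 10 empty -> index 10.
Insert 384: h=10, slot 10 occupied -> index 0.
Insert 758: h=10, slots 10,0 occupied -> index 1.
Insert 560: h=10, slots 10,0,1 occupied -> index 2.
Insert 487: h=3, slot 3 empty -> index 3.
Insert 87: h=10, slots 10,0,1,2,3 occupied -> index 4.
Table: [384, 758, 560, 487, 87, ., ., ., ., ., 109]
Lookup 253: h=0, probe 0,1,2,3,4,5 → slot 5 empty, not found.

6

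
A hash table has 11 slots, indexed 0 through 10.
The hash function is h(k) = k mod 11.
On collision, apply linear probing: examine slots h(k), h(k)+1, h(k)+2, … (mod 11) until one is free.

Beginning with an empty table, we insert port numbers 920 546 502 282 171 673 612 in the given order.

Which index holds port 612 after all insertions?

920: h=7 -> slot 7
546: h=7, probe 7,8 -> slot 8
502: h=7, probe 7,8,9 -> slot 9
282: h=7, probe 7,8,9,10 -> slot 10
171: h=6 -> slot 6
673: h=2 -> slot 2
612: h=7, probe 7,8,9,10,0 -> slot 0
Table: [612, _, 673, _, _, _, 171, 920, 546, 502, 282]

0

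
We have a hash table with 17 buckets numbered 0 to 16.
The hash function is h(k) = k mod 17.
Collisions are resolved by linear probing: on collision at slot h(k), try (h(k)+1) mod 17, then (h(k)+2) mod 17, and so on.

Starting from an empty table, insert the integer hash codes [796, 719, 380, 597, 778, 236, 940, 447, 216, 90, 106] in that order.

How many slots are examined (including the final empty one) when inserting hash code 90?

796: h=14 -> slot 14
719: h=5 -> slot 5
380: h=6 -> slot 6
597: h=2 -> slot 2
778: h=13 -> slot 13
236: h=15 -> slot 15
940: h=5, probe 5,6,7 -> slot 7
447: h=5, probe 5,6,7,8 -> slot 8
216: h=12 -> slot 12
90: h=5, probe 5,6,7,8,9 -> slot 9
106: h=4 -> slot 4
Table: [., ., 597, ., 106, 719, 380, 940, 447, 90, ., ., 216, 778, 796, 236, .]

5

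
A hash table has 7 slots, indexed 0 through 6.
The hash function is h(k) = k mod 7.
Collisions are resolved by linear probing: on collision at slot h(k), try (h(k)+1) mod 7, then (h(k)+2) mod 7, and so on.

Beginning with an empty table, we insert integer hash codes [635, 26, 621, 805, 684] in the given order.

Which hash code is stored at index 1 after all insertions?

805

635 hashes to 5; slot 5 is free → place at 5.
26 hashes to 5; 5 taken → place at 6.
621 hashes to 5; 5,6 taken → place at 0.
805 hashes to 0; 0 taken → place at 1.
684 hashes to 5; 5,6,0,1 taken → place at 2.
Table: [621, 805, 684, -, -, 635, 26]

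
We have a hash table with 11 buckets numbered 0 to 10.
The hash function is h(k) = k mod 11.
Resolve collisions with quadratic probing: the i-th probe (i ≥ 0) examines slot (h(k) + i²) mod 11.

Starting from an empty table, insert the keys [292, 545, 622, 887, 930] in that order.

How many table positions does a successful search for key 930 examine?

4

292: h=6 → slot 6
545: h=6, probe 6,7 → slot 7
622: h=6, probe 6,7,10 → slot 10
887: h=7, probe 7,8 → slot 8
930: h=6, probe 6,7,10,4 → slot 4
Table: [∅, ∅, ∅, ∅, 930, ∅, 292, 545, 887, ∅, 622]
Lookup 930: h=6, probe 6,7,10,4 → found at 4.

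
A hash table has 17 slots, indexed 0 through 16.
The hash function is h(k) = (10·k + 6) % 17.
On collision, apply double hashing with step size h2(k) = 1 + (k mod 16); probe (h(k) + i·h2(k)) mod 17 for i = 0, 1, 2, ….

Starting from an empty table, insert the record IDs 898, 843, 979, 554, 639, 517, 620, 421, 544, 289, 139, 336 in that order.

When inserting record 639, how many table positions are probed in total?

2

898: h=10 -> slot 10
843: h=4 -> slot 4
979: h=4, h2=4, probe 4,8 -> slot 8
554: h=4, h2=11, probe 4,15 -> slot 15
639: h=4, h2=16, probe 4,3 -> slot 3
517: h=8, h2=6, probe 8,14 -> slot 14
620: h=1 -> slot 1
421: h=0 -> slot 0
544: h=6 -> slot 6
289: h=6, h2=2, probe 6,8,10,12 -> slot 12
139: h=2 -> slot 2
336: h=0, h2=1, probe 0,1,2,3,4,5 -> slot 5
Table: [421, 620, 139, 639, 843, 336, 544, -, 979, -, 898, -, 289, -, 517, 554, -]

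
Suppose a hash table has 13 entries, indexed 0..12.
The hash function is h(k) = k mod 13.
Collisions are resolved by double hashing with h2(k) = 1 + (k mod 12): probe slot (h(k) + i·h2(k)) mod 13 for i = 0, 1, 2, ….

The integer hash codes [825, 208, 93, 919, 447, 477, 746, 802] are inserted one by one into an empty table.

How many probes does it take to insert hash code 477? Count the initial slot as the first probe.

3

Insert 825: h=6, slot 6 empty -> index 6.
Insert 208: h=0, slot 0 empty -> index 0.
Insert 93: h=2, slot 2 empty -> index 2.
Insert 919: h=9, slot 9 empty -> index 9.
Insert 447: h=5, slot 5 empty -> index 5.
Insert 477: h=9, h2=10, slots 9,6 occupied -> index 3.
Insert 746: h=5, h2=3, slot 5 occupied -> index 8.
Insert 802: h=9, h2=11, slot 9 occupied -> index 7.
Table: [208, _, 93, 477, _, 447, 825, 802, 746, 919, _, _, _]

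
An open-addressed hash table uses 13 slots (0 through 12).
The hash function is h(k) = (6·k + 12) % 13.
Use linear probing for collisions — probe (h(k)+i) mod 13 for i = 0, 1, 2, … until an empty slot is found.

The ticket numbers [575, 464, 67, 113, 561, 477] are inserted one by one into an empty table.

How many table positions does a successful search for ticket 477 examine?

Insert 575: h=4, slot 4 empty → index 4.
Insert 464: h=1, slot 1 empty → index 1.
Insert 67: h=11, slot 11 empty → index 11.
Insert 113: h=1, slot 1 occupied → index 2.
Insert 561: h=11, slot 11 occupied → index 12.
Insert 477: h=1, slots 1,2 occupied → index 3.
Table: [., 464, 113, 477, 575, ., ., ., ., ., ., 67, 561]
Lookup 477: h=1, probe 1,2,3 → found at 3.

3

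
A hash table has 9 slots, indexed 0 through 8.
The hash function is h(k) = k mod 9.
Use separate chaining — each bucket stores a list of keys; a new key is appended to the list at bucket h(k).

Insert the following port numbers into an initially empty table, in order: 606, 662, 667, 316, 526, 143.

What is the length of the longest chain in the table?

2

Insert 606: h=3, bucket 3 empty -> new chain.
Insert 662: h=5, bucket 5 empty -> new chain.
Insert 667: h=1, bucket 1 empty -> new chain.
Insert 316: h=1, bucket 1 nonempty -> append to chain.
Insert 526: h=4, bucket 4 empty -> new chain.
Insert 143: h=8, bucket 8 empty -> new chain.
Final buckets:
0: —
1: 667 -> 316
2: —
3: 606
4: 526
5: 662
6: —
7: —
8: 143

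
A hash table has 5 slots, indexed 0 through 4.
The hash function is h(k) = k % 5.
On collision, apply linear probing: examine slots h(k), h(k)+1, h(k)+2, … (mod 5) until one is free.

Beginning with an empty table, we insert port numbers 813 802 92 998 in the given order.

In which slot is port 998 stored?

813 hashes to 3; slot 3 is free -> place at 3.
802 hashes to 2; slot 2 is free -> place at 2.
92 hashes to 2; 2,3 taken -> place at 4.
998 hashes to 3; 3,4 taken -> place at 0.
Table: [998, _, 802, 813, 92]

0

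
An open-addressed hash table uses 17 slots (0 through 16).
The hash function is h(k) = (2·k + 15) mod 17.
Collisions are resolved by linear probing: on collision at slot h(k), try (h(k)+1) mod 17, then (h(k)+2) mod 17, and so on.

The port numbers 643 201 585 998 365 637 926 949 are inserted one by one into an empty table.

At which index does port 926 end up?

16

Insert 643: h=9, slot 9 empty => index 9.
Insert 201: h=9, slot 9 occupied => index 10.
Insert 585: h=12, slot 12 empty => index 12.
Insert 998: h=5, slot 5 empty => index 5.
Insert 365: h=14, slot 14 empty => index 14.
Insert 637: h=14, slot 14 occupied => index 15.
Insert 926: h=14, slots 14,15 occupied => index 16.
Insert 949: h=9, slots 9,10 occupied => index 11.
Table: [., ., ., ., ., 998, ., ., ., 643, 201, 949, 585, ., 365, 637, 926]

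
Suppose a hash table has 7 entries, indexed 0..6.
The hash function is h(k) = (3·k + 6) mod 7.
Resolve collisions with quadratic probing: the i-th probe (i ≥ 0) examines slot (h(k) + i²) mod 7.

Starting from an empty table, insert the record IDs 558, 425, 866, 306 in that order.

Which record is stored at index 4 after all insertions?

866

558 hashes to 0; slot 0 is free → place at 0.
425 hashes to 0; 0 taken → place at 1.
866 hashes to 0; 0,1 taken → place at 4.
306 hashes to 0; 0,1,4 taken → place at 2.
Table: [558, 425, 306, —, 866, —, —]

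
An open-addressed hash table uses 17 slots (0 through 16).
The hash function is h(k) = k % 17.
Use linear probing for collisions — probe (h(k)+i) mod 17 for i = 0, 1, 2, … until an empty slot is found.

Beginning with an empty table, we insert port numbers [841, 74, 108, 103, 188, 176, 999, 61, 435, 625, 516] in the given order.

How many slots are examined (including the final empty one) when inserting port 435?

Insert 841: h=8, slot 8 empty → index 8.
Insert 74: h=6, slot 6 empty → index 6.
Insert 108: h=6, slot 6 occupied → index 7.
Insert 103: h=1, slot 1 empty → index 1.
Insert 188: h=1, slot 1 occupied → index 2.
Insert 176: h=6, slots 6,7,8 occupied → index 9.
Insert 999: h=13, slot 13 empty → index 13.
Insert 61: h=10, slot 10 empty → index 10.
Insert 435: h=10, slot 10 occupied → index 11.
Insert 625: h=13, slot 13 occupied → index 14.
Insert 516: h=6, slots 6,7,8,9,10,11 occupied → index 12.
Table: [., 103, 188, ., ., ., 74, 108, 841, 176, 61, 435, 516, 999, 625, ., .]

2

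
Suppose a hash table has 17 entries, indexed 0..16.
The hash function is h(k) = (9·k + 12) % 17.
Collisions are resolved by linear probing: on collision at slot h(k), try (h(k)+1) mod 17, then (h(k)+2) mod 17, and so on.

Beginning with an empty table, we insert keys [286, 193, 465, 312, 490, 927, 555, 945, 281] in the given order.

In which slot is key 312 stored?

0

286 hashes to 2; slot 2 is free -> place at 2.
193 hashes to 15; slot 15 is free -> place at 15.
465 hashes to 15; 15 taken -> place at 16.
312 hashes to 15; 15,16 taken -> place at 0.
490 hashes to 2; 2 taken -> place at 3.
927 hashes to 8; slot 8 is free -> place at 8.
555 hashes to 9; slot 9 is free -> place at 9.
945 hashes to 0; 0 taken -> place at 1.
281 hashes to 8; 8,9 taken -> place at 10.
Table: [312, 945, 286, 490, _, _, _, _, 927, 555, 281, _, _, _, _, 193, 465]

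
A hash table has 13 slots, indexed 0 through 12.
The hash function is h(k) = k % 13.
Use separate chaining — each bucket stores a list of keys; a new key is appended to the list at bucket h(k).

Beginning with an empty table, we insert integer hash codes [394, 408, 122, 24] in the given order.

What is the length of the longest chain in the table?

Insert 394: h=4, bucket 4 empty -> new chain.
Insert 408: h=5, bucket 5 empty -> new chain.
Insert 122: h=5, bucket 5 nonempty -> append to chain.
Insert 24: h=11, bucket 11 empty -> new chain.
Final buckets:
0: ∅
1: ∅
2: ∅
3: ∅
4: 394
5: 408 -> 122
6: ∅
7: ∅
8: ∅
9: ∅
10: ∅
11: 24
12: ∅

2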